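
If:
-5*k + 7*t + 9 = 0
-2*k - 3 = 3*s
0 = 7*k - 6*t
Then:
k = -54/19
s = 17/19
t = -63/19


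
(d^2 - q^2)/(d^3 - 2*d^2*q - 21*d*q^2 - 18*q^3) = (-d + q)/(-d^2 + 3*d*q + 18*q^2)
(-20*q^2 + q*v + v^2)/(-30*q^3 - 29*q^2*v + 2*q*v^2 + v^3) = (20*q^2 - q*v - v^2)/(30*q^3 + 29*q^2*v - 2*q*v^2 - v^3)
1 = 1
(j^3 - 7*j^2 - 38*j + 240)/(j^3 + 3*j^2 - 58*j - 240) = (j - 5)/(j + 5)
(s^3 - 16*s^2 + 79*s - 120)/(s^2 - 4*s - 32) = (s^2 - 8*s + 15)/(s + 4)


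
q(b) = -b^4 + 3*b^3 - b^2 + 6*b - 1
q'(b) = -4*b^3 + 9*b^2 - 2*b + 6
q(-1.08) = -13.79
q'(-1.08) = 23.70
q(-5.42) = -1403.53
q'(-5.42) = 918.11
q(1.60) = 11.77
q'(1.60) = 9.46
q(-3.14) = -219.79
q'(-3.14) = 224.85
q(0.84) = 4.61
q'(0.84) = 8.30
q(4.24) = -88.06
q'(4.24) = -145.58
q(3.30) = -2.87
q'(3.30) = -46.34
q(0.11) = -0.35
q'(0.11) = 5.88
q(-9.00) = -8884.00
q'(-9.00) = 3669.00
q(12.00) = -15625.00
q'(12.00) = -5634.00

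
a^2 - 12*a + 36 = (a - 6)^2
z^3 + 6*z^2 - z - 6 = (z - 1)*(z + 1)*(z + 6)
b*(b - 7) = b^2 - 7*b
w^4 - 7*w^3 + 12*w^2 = w^2*(w - 4)*(w - 3)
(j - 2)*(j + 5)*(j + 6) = j^3 + 9*j^2 + 8*j - 60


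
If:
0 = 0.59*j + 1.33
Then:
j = -2.25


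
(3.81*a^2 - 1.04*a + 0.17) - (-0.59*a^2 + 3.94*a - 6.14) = 4.4*a^2 - 4.98*a + 6.31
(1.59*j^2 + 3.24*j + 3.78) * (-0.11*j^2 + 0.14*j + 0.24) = -0.1749*j^4 - 0.1338*j^3 + 0.4194*j^2 + 1.3068*j + 0.9072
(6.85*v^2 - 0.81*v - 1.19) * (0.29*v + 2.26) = 1.9865*v^3 + 15.2461*v^2 - 2.1757*v - 2.6894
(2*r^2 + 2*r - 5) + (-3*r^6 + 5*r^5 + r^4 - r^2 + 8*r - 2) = -3*r^6 + 5*r^5 + r^4 + r^2 + 10*r - 7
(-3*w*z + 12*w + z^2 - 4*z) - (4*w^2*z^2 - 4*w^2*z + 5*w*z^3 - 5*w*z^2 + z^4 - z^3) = -4*w^2*z^2 + 4*w^2*z - 5*w*z^3 + 5*w*z^2 - 3*w*z + 12*w - z^4 + z^3 + z^2 - 4*z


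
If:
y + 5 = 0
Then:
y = -5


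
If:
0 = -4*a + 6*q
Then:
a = 3*q/2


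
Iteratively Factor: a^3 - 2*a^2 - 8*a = (a - 4)*(a^2 + 2*a) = a*(a - 4)*(a + 2)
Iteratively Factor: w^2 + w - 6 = (w + 3)*(w - 2)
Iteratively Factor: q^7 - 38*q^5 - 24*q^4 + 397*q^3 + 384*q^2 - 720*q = (q - 1)*(q^6 + q^5 - 37*q^4 - 61*q^3 + 336*q^2 + 720*q) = q*(q - 1)*(q^5 + q^4 - 37*q^3 - 61*q^2 + 336*q + 720) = q*(q - 1)*(q + 3)*(q^4 - 2*q^3 - 31*q^2 + 32*q + 240) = q*(q - 5)*(q - 1)*(q + 3)*(q^3 + 3*q^2 - 16*q - 48) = q*(q - 5)*(q - 1)*(q + 3)^2*(q^2 - 16) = q*(q - 5)*(q - 4)*(q - 1)*(q + 3)^2*(q + 4)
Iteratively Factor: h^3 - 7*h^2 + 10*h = (h - 5)*(h^2 - 2*h) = h*(h - 5)*(h - 2)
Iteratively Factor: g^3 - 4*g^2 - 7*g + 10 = (g - 1)*(g^2 - 3*g - 10) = (g - 1)*(g + 2)*(g - 5)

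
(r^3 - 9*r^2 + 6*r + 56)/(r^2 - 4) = (r^2 - 11*r + 28)/(r - 2)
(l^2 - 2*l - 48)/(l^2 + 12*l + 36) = (l - 8)/(l + 6)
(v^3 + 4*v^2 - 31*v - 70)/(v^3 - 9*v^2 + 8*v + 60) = (v + 7)/(v - 6)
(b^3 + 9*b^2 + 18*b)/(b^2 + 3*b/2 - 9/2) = 2*b*(b + 6)/(2*b - 3)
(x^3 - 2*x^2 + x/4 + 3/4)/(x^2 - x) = x - 1 - 3/(4*x)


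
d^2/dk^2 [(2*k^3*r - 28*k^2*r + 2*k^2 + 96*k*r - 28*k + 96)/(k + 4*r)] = 4*(k^3*r + 12*k^2*r^2 + 48*k*r^3 - 224*r^3 - 176*r^2 + 56*r + 48)/(k^3 + 12*k^2*r + 48*k*r^2 + 64*r^3)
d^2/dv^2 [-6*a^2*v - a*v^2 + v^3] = -2*a + 6*v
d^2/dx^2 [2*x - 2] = 0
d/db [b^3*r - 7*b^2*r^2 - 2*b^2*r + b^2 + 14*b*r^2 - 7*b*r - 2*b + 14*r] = 3*b^2*r - 14*b*r^2 - 4*b*r + 2*b + 14*r^2 - 7*r - 2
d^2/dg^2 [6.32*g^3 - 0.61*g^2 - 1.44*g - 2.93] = 37.92*g - 1.22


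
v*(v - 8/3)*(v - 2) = v^3 - 14*v^2/3 + 16*v/3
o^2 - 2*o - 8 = (o - 4)*(o + 2)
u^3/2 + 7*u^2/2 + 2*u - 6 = (u/2 + 1)*(u - 1)*(u + 6)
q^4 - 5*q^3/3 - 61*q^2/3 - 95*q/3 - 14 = (q - 6)*(q + 1)^2*(q + 7/3)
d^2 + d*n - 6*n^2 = (d - 2*n)*(d + 3*n)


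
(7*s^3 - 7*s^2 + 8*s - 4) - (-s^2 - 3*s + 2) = 7*s^3 - 6*s^2 + 11*s - 6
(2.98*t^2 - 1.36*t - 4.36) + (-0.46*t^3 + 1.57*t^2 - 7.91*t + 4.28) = -0.46*t^3 + 4.55*t^2 - 9.27*t - 0.0800000000000001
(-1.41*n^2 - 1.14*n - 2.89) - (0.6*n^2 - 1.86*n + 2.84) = -2.01*n^2 + 0.72*n - 5.73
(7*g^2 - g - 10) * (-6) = -42*g^2 + 6*g + 60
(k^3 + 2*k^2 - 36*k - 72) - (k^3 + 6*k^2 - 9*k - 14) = -4*k^2 - 27*k - 58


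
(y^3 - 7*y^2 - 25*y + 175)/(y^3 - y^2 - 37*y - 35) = (y - 5)/(y + 1)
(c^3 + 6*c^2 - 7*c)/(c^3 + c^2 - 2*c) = (c + 7)/(c + 2)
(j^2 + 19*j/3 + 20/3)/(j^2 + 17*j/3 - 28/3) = (3*j^2 + 19*j + 20)/(3*j^2 + 17*j - 28)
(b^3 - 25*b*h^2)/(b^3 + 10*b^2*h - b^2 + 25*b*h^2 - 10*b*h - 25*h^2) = b*(b - 5*h)/(b^2 + 5*b*h - b - 5*h)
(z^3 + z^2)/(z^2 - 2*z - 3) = z^2/(z - 3)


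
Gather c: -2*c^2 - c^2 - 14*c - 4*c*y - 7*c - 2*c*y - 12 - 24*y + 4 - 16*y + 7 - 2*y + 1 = -3*c^2 + c*(-6*y - 21) - 42*y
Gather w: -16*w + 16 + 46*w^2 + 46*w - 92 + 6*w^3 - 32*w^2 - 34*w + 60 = 6*w^3 + 14*w^2 - 4*w - 16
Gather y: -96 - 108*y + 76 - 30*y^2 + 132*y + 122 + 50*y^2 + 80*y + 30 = 20*y^2 + 104*y + 132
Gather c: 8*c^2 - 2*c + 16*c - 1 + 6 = 8*c^2 + 14*c + 5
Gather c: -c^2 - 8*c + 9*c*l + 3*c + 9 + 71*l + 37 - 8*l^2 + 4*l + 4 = -c^2 + c*(9*l - 5) - 8*l^2 + 75*l + 50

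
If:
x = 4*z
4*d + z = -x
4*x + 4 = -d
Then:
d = 20/59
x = -64/59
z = -16/59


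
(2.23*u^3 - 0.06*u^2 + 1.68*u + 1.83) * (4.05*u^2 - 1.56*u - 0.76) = 9.0315*u^5 - 3.7218*u^4 + 5.2028*u^3 + 4.8363*u^2 - 4.1316*u - 1.3908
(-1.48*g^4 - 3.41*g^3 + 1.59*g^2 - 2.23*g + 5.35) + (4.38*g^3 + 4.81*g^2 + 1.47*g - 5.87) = -1.48*g^4 + 0.97*g^3 + 6.4*g^2 - 0.76*g - 0.52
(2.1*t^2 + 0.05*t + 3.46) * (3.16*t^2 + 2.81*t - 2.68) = 6.636*t^4 + 6.059*t^3 + 5.4461*t^2 + 9.5886*t - 9.2728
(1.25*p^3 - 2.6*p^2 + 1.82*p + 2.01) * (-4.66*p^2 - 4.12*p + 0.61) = -5.825*p^5 + 6.966*p^4 + 2.9933*p^3 - 18.451*p^2 - 7.171*p + 1.2261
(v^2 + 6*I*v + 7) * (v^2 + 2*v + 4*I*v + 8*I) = v^4 + 2*v^3 + 10*I*v^3 - 17*v^2 + 20*I*v^2 - 34*v + 28*I*v + 56*I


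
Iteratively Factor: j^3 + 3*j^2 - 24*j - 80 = (j + 4)*(j^2 - j - 20) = (j - 5)*(j + 4)*(j + 4)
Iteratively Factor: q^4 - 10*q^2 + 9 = (q + 3)*(q^3 - 3*q^2 - q + 3) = (q + 1)*(q + 3)*(q^2 - 4*q + 3) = (q - 3)*(q + 1)*(q + 3)*(q - 1)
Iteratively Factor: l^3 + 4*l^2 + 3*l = (l + 3)*(l^2 + l) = l*(l + 3)*(l + 1)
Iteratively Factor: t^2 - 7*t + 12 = (t - 3)*(t - 4)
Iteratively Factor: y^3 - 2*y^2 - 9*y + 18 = (y - 3)*(y^2 + y - 6) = (y - 3)*(y - 2)*(y + 3)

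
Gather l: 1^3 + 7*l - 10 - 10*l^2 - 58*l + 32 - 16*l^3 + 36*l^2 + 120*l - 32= -16*l^3 + 26*l^2 + 69*l - 9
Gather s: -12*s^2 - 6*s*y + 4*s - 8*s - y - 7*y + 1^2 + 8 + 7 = -12*s^2 + s*(-6*y - 4) - 8*y + 16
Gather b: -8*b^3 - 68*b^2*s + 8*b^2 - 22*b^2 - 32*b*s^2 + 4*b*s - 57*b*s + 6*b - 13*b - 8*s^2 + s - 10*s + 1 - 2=-8*b^3 + b^2*(-68*s - 14) + b*(-32*s^2 - 53*s - 7) - 8*s^2 - 9*s - 1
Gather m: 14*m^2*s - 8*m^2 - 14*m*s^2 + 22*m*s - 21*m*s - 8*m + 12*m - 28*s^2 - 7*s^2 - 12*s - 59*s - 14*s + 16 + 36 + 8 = m^2*(14*s - 8) + m*(-14*s^2 + s + 4) - 35*s^2 - 85*s + 60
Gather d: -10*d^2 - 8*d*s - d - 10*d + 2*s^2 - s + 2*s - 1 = -10*d^2 + d*(-8*s - 11) + 2*s^2 + s - 1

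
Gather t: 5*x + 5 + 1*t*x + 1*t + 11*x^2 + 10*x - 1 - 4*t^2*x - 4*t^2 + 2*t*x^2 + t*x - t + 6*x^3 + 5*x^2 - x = t^2*(-4*x - 4) + t*(2*x^2 + 2*x) + 6*x^3 + 16*x^2 + 14*x + 4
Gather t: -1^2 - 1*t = -t - 1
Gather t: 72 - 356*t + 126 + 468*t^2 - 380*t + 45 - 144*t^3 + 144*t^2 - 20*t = -144*t^3 + 612*t^2 - 756*t + 243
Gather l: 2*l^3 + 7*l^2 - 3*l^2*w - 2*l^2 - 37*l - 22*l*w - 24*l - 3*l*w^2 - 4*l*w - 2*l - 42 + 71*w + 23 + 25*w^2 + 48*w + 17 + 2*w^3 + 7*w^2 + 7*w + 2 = 2*l^3 + l^2*(5 - 3*w) + l*(-3*w^2 - 26*w - 63) + 2*w^3 + 32*w^2 + 126*w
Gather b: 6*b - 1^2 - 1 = 6*b - 2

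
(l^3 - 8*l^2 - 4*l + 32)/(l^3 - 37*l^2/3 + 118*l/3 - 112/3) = 3*(l + 2)/(3*l - 7)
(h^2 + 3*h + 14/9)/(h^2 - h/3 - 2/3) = (h + 7/3)/(h - 1)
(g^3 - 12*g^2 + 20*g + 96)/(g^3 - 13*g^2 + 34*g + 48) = (g + 2)/(g + 1)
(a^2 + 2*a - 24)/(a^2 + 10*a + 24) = (a - 4)/(a + 4)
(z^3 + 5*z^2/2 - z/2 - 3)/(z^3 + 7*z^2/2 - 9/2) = (z + 2)/(z + 3)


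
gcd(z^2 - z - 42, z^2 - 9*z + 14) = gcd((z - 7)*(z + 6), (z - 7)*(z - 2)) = z - 7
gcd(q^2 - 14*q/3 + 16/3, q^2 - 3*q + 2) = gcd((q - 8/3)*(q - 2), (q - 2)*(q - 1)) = q - 2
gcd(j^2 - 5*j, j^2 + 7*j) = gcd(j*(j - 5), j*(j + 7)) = j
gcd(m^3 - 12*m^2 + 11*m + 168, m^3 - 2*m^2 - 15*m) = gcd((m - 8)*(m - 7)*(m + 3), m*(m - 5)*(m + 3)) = m + 3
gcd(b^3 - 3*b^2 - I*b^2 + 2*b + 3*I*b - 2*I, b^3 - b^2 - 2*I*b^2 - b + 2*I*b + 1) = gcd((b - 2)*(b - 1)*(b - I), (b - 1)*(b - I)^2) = b^2 + b*(-1 - I) + I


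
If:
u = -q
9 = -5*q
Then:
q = -9/5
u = 9/5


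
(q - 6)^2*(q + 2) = q^3 - 10*q^2 + 12*q + 72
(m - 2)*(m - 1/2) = m^2 - 5*m/2 + 1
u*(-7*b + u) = -7*b*u + u^2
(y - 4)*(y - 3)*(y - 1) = y^3 - 8*y^2 + 19*y - 12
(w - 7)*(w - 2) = w^2 - 9*w + 14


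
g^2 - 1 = (g - 1)*(g + 1)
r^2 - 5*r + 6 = (r - 3)*(r - 2)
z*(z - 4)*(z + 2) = z^3 - 2*z^2 - 8*z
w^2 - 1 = (w - 1)*(w + 1)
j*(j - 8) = j^2 - 8*j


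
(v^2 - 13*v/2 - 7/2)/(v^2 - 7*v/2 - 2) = (v - 7)/(v - 4)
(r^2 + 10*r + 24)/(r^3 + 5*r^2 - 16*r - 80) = (r + 6)/(r^2 + r - 20)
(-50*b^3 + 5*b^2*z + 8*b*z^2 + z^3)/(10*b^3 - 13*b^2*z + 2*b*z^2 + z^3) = (5*b + z)/(-b + z)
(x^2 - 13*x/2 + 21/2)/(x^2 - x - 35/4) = 2*(x - 3)/(2*x + 5)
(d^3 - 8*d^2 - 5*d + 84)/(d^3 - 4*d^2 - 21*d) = (d - 4)/d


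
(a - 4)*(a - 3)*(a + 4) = a^3 - 3*a^2 - 16*a + 48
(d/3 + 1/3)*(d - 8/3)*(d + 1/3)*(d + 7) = d^4/3 + 17*d^3/9 - 113*d^2/27 - 211*d/27 - 56/27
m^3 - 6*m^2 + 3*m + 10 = (m - 5)*(m - 2)*(m + 1)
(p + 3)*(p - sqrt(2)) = p^2 - sqrt(2)*p + 3*p - 3*sqrt(2)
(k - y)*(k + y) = k^2 - y^2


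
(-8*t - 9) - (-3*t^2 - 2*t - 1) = 3*t^2 - 6*t - 8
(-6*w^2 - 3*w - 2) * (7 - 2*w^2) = 12*w^4 + 6*w^3 - 38*w^2 - 21*w - 14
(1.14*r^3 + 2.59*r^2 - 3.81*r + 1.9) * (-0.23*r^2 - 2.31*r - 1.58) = -0.2622*r^5 - 3.2291*r^4 - 6.9078*r^3 + 4.2719*r^2 + 1.6308*r - 3.002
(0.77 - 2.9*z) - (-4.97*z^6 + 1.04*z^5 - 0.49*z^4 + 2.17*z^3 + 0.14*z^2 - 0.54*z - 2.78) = 4.97*z^6 - 1.04*z^5 + 0.49*z^4 - 2.17*z^3 - 0.14*z^2 - 2.36*z + 3.55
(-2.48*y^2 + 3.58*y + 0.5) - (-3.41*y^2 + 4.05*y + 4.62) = 0.93*y^2 - 0.47*y - 4.12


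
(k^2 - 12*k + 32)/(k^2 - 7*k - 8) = (k - 4)/(k + 1)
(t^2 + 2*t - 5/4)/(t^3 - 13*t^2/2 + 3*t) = (t + 5/2)/(t*(t - 6))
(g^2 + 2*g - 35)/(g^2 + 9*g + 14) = (g - 5)/(g + 2)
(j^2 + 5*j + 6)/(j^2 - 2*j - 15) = (j + 2)/(j - 5)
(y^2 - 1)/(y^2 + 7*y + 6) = (y - 1)/(y + 6)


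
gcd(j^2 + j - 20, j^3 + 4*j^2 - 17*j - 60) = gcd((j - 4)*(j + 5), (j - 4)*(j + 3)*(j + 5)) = j^2 + j - 20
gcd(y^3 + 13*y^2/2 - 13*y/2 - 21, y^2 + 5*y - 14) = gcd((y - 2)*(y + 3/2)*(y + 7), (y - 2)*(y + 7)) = y^2 + 5*y - 14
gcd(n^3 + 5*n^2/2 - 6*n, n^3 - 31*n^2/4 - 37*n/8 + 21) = n - 3/2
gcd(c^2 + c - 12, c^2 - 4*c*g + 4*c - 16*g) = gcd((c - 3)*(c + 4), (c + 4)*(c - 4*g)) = c + 4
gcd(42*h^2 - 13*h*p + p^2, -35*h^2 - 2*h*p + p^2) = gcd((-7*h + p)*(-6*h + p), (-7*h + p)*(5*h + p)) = -7*h + p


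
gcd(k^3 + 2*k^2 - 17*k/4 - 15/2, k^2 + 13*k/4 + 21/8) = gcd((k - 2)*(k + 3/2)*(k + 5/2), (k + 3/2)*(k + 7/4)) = k + 3/2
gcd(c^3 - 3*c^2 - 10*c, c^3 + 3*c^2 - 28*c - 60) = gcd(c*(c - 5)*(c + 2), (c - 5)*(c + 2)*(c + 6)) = c^2 - 3*c - 10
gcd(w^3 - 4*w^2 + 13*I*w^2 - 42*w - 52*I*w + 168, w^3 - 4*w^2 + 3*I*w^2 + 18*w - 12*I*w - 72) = w^2 + w*(-4 + 6*I) - 24*I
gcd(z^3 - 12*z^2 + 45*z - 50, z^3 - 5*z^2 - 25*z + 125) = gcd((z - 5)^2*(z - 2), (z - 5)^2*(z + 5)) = z^2 - 10*z + 25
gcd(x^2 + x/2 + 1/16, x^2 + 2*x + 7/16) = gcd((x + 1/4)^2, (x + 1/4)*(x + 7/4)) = x + 1/4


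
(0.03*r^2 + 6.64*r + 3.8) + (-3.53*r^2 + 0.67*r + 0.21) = -3.5*r^2 + 7.31*r + 4.01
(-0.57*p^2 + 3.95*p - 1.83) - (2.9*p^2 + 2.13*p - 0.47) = -3.47*p^2 + 1.82*p - 1.36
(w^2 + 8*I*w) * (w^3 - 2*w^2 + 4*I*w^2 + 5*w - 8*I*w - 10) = w^5 - 2*w^4 + 12*I*w^4 - 27*w^3 - 24*I*w^3 + 54*w^2 + 40*I*w^2 - 80*I*w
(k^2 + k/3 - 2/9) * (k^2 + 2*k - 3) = k^4 + 7*k^3/3 - 23*k^2/9 - 13*k/9 + 2/3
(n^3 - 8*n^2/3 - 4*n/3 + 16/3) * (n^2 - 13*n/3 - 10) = n^5 - 7*n^4 + 2*n^3/9 + 340*n^2/9 - 88*n/9 - 160/3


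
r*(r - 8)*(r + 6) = r^3 - 2*r^2 - 48*r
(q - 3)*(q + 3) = q^2 - 9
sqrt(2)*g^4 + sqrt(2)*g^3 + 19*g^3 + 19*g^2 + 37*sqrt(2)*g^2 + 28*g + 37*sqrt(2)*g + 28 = (g + 1)*(g + 2*sqrt(2))*(g + 7*sqrt(2))*(sqrt(2)*g + 1)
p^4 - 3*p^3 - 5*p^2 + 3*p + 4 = (p - 4)*(p - 1)*(p + 1)^2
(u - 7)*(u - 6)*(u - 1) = u^3 - 14*u^2 + 55*u - 42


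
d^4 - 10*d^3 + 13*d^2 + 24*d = d*(d - 8)*(d - 3)*(d + 1)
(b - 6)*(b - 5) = b^2 - 11*b + 30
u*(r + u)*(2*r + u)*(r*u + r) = 2*r^3*u^2 + 2*r^3*u + 3*r^2*u^3 + 3*r^2*u^2 + r*u^4 + r*u^3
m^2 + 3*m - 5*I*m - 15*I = (m + 3)*(m - 5*I)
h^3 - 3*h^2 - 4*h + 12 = (h - 3)*(h - 2)*(h + 2)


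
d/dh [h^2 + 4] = 2*h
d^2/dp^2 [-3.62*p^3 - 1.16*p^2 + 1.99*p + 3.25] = -21.72*p - 2.32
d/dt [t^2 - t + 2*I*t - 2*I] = 2*t - 1 + 2*I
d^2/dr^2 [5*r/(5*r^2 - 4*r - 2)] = 10*(-4*r*(5*r - 2)^2 + (4 - 15*r)*(-5*r^2 + 4*r + 2))/(-5*r^2 + 4*r + 2)^3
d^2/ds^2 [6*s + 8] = 0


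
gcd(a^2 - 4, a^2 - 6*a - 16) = a + 2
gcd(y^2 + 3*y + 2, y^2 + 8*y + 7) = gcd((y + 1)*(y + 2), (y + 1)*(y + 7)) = y + 1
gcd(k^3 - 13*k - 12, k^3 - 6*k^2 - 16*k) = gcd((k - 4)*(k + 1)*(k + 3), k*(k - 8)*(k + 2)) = 1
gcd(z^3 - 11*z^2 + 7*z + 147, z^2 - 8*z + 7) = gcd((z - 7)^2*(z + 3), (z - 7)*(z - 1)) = z - 7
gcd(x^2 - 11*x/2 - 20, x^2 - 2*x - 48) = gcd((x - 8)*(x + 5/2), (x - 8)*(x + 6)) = x - 8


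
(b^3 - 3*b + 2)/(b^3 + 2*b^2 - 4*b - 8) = (b^2 - 2*b + 1)/(b^2 - 4)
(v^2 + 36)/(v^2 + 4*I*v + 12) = (v - 6*I)/(v - 2*I)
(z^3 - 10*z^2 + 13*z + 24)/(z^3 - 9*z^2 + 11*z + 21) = (z - 8)/(z - 7)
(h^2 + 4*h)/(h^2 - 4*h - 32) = h/(h - 8)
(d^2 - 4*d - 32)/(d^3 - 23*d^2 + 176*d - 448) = (d + 4)/(d^2 - 15*d + 56)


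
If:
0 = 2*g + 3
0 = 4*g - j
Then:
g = -3/2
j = -6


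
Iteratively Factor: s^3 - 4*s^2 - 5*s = (s - 5)*(s^2 + s) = (s - 5)*(s + 1)*(s)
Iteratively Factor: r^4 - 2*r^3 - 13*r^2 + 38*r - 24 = (r - 3)*(r^3 + r^2 - 10*r + 8) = (r - 3)*(r + 4)*(r^2 - 3*r + 2) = (r - 3)*(r - 2)*(r + 4)*(r - 1)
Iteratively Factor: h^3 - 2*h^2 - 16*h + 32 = (h - 4)*(h^2 + 2*h - 8) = (h - 4)*(h - 2)*(h + 4)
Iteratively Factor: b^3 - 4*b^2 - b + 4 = (b + 1)*(b^2 - 5*b + 4) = (b - 4)*(b + 1)*(b - 1)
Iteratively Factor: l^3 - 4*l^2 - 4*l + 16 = (l + 2)*(l^2 - 6*l + 8) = (l - 2)*(l + 2)*(l - 4)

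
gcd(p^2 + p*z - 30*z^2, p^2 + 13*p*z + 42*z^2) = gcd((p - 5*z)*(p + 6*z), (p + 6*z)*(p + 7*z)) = p + 6*z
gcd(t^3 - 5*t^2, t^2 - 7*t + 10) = t - 5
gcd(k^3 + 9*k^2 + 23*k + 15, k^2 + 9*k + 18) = k + 3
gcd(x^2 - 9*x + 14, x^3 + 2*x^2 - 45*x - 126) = x - 7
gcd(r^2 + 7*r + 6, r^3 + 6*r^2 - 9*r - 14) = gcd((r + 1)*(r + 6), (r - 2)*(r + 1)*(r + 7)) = r + 1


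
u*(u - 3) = u^2 - 3*u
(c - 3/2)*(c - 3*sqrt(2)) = c^2 - 3*sqrt(2)*c - 3*c/2 + 9*sqrt(2)/2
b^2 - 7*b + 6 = (b - 6)*(b - 1)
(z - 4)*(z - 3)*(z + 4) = z^3 - 3*z^2 - 16*z + 48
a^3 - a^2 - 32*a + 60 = (a - 5)*(a - 2)*(a + 6)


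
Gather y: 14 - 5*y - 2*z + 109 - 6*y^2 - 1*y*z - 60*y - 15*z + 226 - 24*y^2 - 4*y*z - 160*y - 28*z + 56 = -30*y^2 + y*(-5*z - 225) - 45*z + 405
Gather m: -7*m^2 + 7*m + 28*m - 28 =-7*m^2 + 35*m - 28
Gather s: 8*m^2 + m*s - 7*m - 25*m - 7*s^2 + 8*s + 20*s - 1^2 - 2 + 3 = 8*m^2 - 32*m - 7*s^2 + s*(m + 28)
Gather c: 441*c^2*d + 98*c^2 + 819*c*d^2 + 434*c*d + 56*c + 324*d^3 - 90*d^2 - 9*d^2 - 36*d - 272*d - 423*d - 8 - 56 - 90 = c^2*(441*d + 98) + c*(819*d^2 + 434*d + 56) + 324*d^3 - 99*d^2 - 731*d - 154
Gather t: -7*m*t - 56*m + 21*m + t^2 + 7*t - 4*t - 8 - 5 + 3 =-35*m + t^2 + t*(3 - 7*m) - 10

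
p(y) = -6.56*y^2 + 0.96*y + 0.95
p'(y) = 0.96 - 13.12*y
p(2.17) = -27.86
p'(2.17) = -27.51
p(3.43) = -72.93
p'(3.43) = -44.04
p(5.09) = -164.12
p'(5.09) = -65.82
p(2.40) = -34.53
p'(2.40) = -30.53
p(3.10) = -59.12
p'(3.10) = -39.71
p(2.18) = -28.13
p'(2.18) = -27.64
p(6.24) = -248.49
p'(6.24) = -80.91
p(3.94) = -97.10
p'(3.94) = -50.73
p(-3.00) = -60.97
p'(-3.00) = 40.32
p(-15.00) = -1489.45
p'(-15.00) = 197.76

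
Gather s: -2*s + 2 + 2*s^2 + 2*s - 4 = 2*s^2 - 2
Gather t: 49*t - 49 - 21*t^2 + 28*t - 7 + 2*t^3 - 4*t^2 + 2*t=2*t^3 - 25*t^2 + 79*t - 56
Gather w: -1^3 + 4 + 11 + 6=20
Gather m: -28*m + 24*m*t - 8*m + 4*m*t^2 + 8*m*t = m*(4*t^2 + 32*t - 36)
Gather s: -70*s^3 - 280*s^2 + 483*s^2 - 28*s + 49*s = -70*s^3 + 203*s^2 + 21*s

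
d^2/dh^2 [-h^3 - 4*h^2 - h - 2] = -6*h - 8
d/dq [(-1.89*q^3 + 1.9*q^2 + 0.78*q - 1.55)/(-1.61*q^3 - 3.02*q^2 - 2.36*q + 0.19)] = (8.7668*q^4 + 11.4324*q^3 - 10.6922*q^2 - 8.64*q - 3.5098)/(2.5921*q^6 + 9.7244*q^5 + 16.7196*q^4 + 13.6426*q^3 + 4.422*q^2 - 0.8968*q + 0.0361)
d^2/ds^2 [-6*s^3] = -36*s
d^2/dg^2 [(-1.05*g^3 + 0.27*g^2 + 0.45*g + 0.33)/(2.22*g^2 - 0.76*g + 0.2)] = (7.105427357601e-15*g^5 - 3.5527136788005e-15*g^4 + 5.066088*g^3 + 9.996552*g^2 - 4.791456*g + 0.246576)/(10.941048*g^6 - 11.236752*g^5 + 6.803856*g^4 - 2.463616*g^3 + 0.61296*g^2 - 0.0912*g + 0.008)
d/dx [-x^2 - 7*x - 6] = -2*x - 7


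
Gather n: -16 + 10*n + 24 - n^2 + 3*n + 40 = -n^2 + 13*n + 48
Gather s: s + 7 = s + 7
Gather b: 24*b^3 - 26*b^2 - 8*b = 24*b^3 - 26*b^2 - 8*b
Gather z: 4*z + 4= 4*z + 4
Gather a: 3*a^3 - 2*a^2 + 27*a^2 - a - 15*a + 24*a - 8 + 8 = 3*a^3 + 25*a^2 + 8*a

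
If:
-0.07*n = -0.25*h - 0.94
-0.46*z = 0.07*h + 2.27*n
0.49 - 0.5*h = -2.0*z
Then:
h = -3.66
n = 0.35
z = -1.16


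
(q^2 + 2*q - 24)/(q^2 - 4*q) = (q + 6)/q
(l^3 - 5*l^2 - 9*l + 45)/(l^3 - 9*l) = (l - 5)/l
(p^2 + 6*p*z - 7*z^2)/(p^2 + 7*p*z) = (p - z)/p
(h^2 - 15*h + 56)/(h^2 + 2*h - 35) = (h^2 - 15*h + 56)/(h^2 + 2*h - 35)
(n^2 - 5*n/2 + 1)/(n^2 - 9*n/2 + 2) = (n - 2)/(n - 4)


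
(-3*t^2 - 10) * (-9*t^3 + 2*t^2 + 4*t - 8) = 27*t^5 - 6*t^4 + 78*t^3 + 4*t^2 - 40*t + 80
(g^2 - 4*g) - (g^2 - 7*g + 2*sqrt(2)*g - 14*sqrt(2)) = -2*sqrt(2)*g + 3*g + 14*sqrt(2)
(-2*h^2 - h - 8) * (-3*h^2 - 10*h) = 6*h^4 + 23*h^3 + 34*h^2 + 80*h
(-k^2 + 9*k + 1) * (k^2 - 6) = -k^4 + 9*k^3 + 7*k^2 - 54*k - 6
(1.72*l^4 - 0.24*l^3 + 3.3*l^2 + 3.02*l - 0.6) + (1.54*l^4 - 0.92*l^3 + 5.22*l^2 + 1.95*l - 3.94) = 3.26*l^4 - 1.16*l^3 + 8.52*l^2 + 4.97*l - 4.54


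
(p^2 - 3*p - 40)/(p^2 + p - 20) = (p - 8)/(p - 4)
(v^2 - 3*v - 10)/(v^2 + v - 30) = (v + 2)/(v + 6)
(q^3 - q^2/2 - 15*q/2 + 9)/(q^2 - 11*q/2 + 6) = (q^2 + q - 6)/(q - 4)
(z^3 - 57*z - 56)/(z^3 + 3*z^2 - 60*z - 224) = (z + 1)/(z + 4)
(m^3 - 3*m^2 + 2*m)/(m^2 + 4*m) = (m^2 - 3*m + 2)/(m + 4)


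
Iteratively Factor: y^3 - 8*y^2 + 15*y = (y - 5)*(y^2 - 3*y) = (y - 5)*(y - 3)*(y)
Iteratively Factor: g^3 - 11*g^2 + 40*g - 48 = (g - 4)*(g^2 - 7*g + 12) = (g - 4)^2*(g - 3)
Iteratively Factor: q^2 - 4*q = (q)*(q - 4)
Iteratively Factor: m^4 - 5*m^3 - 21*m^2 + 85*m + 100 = (m - 5)*(m^3 - 21*m - 20) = (m - 5)*(m + 1)*(m^2 - m - 20) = (m - 5)^2*(m + 1)*(m + 4)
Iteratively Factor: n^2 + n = (n + 1)*(n)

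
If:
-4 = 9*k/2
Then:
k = -8/9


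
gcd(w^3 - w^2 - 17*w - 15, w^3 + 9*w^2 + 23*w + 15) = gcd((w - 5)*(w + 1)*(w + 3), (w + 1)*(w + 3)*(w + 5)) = w^2 + 4*w + 3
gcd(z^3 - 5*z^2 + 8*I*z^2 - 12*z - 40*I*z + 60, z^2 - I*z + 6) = z + 2*I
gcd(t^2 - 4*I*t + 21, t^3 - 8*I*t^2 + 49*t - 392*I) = t - 7*I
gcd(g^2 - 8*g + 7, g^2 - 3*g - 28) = g - 7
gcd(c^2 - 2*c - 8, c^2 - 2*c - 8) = c^2 - 2*c - 8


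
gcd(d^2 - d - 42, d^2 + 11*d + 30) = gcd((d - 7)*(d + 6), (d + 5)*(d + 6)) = d + 6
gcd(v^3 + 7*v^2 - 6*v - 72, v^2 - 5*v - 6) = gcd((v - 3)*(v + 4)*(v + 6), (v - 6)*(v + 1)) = 1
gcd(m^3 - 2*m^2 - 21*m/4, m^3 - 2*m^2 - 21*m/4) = m^3 - 2*m^2 - 21*m/4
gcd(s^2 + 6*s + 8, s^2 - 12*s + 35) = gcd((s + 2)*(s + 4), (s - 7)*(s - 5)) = 1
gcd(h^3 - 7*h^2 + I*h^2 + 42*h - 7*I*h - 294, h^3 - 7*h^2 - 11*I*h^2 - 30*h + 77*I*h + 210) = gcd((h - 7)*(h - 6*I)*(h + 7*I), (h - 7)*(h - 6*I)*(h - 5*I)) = h^2 + h*(-7 - 6*I) + 42*I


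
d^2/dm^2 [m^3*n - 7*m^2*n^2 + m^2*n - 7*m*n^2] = 2*n*(3*m - 7*n + 1)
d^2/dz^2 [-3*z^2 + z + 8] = -6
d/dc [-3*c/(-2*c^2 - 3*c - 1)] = 3*(1 - 2*c^2)/(4*c^4 + 12*c^3 + 13*c^2 + 6*c + 1)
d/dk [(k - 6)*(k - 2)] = 2*k - 8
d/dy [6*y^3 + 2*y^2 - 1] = 2*y*(9*y + 2)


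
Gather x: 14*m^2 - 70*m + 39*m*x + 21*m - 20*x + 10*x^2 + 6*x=14*m^2 - 49*m + 10*x^2 + x*(39*m - 14)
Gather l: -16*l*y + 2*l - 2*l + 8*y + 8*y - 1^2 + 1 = -16*l*y + 16*y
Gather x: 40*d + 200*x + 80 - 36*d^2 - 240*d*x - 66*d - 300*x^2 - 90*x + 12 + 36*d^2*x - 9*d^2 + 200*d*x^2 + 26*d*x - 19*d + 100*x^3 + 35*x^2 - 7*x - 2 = -45*d^2 - 45*d + 100*x^3 + x^2*(200*d - 265) + x*(36*d^2 - 214*d + 103) + 90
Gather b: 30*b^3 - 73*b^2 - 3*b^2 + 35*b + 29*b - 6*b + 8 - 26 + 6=30*b^3 - 76*b^2 + 58*b - 12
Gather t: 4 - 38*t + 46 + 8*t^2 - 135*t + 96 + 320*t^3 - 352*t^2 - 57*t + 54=320*t^3 - 344*t^2 - 230*t + 200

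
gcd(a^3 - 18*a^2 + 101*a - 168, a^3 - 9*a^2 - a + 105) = a - 7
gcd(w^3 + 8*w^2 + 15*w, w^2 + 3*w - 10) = w + 5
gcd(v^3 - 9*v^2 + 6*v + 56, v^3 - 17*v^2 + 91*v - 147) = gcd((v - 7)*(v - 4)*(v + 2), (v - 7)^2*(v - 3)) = v - 7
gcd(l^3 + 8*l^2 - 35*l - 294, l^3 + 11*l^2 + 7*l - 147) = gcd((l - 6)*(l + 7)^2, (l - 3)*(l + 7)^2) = l^2 + 14*l + 49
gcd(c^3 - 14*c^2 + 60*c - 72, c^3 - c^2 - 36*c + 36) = c - 6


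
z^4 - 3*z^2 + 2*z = z*(z - 1)^2*(z + 2)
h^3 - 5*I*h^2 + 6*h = h*(h - 6*I)*(h + I)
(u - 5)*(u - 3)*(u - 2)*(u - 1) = u^4 - 11*u^3 + 41*u^2 - 61*u + 30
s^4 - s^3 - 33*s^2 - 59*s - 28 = (s - 7)*(s + 1)^2*(s + 4)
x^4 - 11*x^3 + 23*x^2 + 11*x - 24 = (x - 8)*(x - 3)*(x - 1)*(x + 1)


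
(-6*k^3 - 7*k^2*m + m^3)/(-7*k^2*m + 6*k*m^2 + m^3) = (-6*k^3 - 7*k^2*m + m^3)/(m*(-7*k^2 + 6*k*m + m^2))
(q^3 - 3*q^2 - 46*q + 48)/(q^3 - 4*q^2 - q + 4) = (q^2 - 2*q - 48)/(q^2 - 3*q - 4)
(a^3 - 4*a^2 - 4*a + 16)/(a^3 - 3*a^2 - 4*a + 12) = (a - 4)/(a - 3)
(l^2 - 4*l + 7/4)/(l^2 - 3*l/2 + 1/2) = (l - 7/2)/(l - 1)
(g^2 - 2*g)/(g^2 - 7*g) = (g - 2)/(g - 7)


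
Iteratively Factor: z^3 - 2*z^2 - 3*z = (z)*(z^2 - 2*z - 3) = z*(z + 1)*(z - 3)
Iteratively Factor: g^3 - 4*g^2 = (g - 4)*(g^2) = g*(g - 4)*(g)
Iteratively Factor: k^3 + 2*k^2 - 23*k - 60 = (k + 3)*(k^2 - k - 20) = (k + 3)*(k + 4)*(k - 5)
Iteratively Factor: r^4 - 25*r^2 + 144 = (r + 4)*(r^3 - 4*r^2 - 9*r + 36) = (r + 3)*(r + 4)*(r^2 - 7*r + 12) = (r - 4)*(r + 3)*(r + 4)*(r - 3)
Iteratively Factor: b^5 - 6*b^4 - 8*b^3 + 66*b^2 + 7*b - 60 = (b - 4)*(b^4 - 2*b^3 - 16*b^2 + 2*b + 15) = (b - 5)*(b - 4)*(b^3 + 3*b^2 - b - 3) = (b - 5)*(b - 4)*(b - 1)*(b^2 + 4*b + 3) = (b - 5)*(b - 4)*(b - 1)*(b + 3)*(b + 1)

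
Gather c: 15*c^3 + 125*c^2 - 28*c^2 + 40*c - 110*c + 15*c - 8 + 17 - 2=15*c^3 + 97*c^2 - 55*c + 7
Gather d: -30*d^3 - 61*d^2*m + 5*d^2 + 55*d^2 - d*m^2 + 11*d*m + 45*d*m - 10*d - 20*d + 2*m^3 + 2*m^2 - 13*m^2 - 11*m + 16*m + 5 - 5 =-30*d^3 + d^2*(60 - 61*m) + d*(-m^2 + 56*m - 30) + 2*m^3 - 11*m^2 + 5*m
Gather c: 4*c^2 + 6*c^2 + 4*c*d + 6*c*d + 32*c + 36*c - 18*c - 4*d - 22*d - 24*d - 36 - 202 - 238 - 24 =10*c^2 + c*(10*d + 50) - 50*d - 500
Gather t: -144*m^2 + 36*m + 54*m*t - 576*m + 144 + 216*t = -144*m^2 - 540*m + t*(54*m + 216) + 144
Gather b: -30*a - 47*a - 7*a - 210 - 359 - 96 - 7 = -84*a - 672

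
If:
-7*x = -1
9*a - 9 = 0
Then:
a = 1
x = 1/7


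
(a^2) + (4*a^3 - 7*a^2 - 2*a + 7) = 4*a^3 - 6*a^2 - 2*a + 7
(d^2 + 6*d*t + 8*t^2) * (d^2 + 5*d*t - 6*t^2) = d^4 + 11*d^3*t + 32*d^2*t^2 + 4*d*t^3 - 48*t^4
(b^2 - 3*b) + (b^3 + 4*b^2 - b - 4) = b^3 + 5*b^2 - 4*b - 4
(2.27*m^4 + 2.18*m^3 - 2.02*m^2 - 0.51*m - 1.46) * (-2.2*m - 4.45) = -4.994*m^5 - 14.8975*m^4 - 5.257*m^3 + 10.111*m^2 + 5.4815*m + 6.497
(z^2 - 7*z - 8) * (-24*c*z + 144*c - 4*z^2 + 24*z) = -24*c*z^3 + 312*c*z^2 - 816*c*z - 1152*c - 4*z^4 + 52*z^3 - 136*z^2 - 192*z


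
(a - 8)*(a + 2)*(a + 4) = a^3 - 2*a^2 - 40*a - 64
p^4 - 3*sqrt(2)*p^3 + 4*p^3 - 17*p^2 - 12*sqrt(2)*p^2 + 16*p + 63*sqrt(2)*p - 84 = (p - 3)*(p + 7)*(p - 2*sqrt(2))*(p - sqrt(2))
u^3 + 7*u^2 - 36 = (u - 2)*(u + 3)*(u + 6)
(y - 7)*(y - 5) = y^2 - 12*y + 35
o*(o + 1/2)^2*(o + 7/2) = o^4 + 9*o^3/2 + 15*o^2/4 + 7*o/8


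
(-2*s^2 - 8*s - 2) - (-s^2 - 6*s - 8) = -s^2 - 2*s + 6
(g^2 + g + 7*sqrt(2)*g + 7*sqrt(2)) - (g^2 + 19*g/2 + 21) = -17*g/2 + 7*sqrt(2)*g - 21 + 7*sqrt(2)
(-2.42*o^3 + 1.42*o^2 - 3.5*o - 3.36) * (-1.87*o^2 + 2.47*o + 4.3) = 4.5254*o^5 - 8.6328*o^4 - 0.353599999999998*o^3 + 3.7442*o^2 - 23.3492*o - 14.448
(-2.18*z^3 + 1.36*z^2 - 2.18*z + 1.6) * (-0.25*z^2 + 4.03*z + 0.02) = 0.545*z^5 - 9.1254*z^4 + 5.9822*z^3 - 9.1582*z^2 + 6.4044*z + 0.032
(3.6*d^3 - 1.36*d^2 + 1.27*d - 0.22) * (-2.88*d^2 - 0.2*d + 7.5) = -10.368*d^5 + 3.1968*d^4 + 23.6144*d^3 - 9.8204*d^2 + 9.569*d - 1.65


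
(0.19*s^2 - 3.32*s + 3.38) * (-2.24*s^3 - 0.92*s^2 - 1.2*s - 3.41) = -0.4256*s^5 + 7.262*s^4 - 4.7448*s^3 + 0.2265*s^2 + 7.2652*s - 11.5258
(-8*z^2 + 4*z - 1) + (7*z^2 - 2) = -z^2 + 4*z - 3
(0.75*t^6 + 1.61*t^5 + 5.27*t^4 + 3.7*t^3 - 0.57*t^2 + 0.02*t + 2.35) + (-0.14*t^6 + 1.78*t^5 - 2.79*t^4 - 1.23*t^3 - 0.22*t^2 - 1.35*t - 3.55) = 0.61*t^6 + 3.39*t^5 + 2.48*t^4 + 2.47*t^3 - 0.79*t^2 - 1.33*t - 1.2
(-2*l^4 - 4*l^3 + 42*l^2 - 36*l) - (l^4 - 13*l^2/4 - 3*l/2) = -3*l^4 - 4*l^3 + 181*l^2/4 - 69*l/2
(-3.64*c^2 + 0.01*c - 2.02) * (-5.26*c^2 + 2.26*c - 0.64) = 19.1464*c^4 - 8.279*c^3 + 12.9774*c^2 - 4.5716*c + 1.2928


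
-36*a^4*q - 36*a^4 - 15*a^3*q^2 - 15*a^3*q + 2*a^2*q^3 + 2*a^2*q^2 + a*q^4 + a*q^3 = (-4*a + q)*(3*a + q)^2*(a*q + a)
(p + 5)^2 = p^2 + 10*p + 25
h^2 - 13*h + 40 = (h - 8)*(h - 5)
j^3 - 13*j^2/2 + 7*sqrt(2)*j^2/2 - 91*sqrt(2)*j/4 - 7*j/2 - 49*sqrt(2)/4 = (j - 7)*(j + 1/2)*(j + 7*sqrt(2)/2)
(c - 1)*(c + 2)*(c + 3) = c^3 + 4*c^2 + c - 6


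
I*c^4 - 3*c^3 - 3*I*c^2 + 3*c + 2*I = (c + 1)*(c + I)*(c + 2*I)*(I*c - I)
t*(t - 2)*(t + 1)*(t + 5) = t^4 + 4*t^3 - 7*t^2 - 10*t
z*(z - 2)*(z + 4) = z^3 + 2*z^2 - 8*z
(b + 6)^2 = b^2 + 12*b + 36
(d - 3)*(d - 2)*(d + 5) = d^3 - 19*d + 30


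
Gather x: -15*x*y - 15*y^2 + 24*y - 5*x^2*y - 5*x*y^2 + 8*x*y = -5*x^2*y + x*(-5*y^2 - 7*y) - 15*y^2 + 24*y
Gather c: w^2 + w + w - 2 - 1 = w^2 + 2*w - 3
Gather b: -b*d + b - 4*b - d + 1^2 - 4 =b*(-d - 3) - d - 3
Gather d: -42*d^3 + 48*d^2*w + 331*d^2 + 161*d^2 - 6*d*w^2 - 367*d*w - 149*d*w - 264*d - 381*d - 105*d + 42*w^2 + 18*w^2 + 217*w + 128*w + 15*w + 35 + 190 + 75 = -42*d^3 + d^2*(48*w + 492) + d*(-6*w^2 - 516*w - 750) + 60*w^2 + 360*w + 300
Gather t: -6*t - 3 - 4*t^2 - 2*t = -4*t^2 - 8*t - 3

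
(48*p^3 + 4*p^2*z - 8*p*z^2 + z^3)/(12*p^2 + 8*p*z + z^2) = (24*p^2 - 10*p*z + z^2)/(6*p + z)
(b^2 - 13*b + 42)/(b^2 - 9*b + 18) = (b - 7)/(b - 3)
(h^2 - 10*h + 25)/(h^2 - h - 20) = (h - 5)/(h + 4)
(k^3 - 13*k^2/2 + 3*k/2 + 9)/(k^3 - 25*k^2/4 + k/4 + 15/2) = 2*(2*k - 3)/(4*k - 5)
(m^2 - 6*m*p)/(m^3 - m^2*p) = (m - 6*p)/(m*(m - p))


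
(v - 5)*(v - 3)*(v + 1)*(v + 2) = v^4 - 5*v^3 - 7*v^2 + 29*v + 30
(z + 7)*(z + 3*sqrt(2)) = z^2 + 3*sqrt(2)*z + 7*z + 21*sqrt(2)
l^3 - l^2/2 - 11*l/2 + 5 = (l - 2)*(l - 1)*(l + 5/2)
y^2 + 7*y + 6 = (y + 1)*(y + 6)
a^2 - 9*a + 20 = (a - 5)*(a - 4)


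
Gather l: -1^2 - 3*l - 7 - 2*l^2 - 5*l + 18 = -2*l^2 - 8*l + 10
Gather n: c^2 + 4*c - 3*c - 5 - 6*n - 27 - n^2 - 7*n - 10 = c^2 + c - n^2 - 13*n - 42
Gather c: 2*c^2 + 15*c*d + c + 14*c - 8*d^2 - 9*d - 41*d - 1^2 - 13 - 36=2*c^2 + c*(15*d + 15) - 8*d^2 - 50*d - 50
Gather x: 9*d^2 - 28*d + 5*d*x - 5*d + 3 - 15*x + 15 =9*d^2 - 33*d + x*(5*d - 15) + 18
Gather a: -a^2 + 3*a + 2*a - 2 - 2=-a^2 + 5*a - 4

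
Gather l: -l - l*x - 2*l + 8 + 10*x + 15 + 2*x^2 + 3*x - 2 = l*(-x - 3) + 2*x^2 + 13*x + 21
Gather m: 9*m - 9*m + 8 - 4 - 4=0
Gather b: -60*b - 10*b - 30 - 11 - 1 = -70*b - 42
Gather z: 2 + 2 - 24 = -20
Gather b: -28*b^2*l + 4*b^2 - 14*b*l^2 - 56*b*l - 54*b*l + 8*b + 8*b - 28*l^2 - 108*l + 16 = b^2*(4 - 28*l) + b*(-14*l^2 - 110*l + 16) - 28*l^2 - 108*l + 16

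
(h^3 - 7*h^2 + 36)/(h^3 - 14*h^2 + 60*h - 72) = (h^2 - h - 6)/(h^2 - 8*h + 12)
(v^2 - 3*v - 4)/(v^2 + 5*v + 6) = (v^2 - 3*v - 4)/(v^2 + 5*v + 6)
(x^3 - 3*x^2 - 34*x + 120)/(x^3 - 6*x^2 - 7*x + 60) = (x + 6)/(x + 3)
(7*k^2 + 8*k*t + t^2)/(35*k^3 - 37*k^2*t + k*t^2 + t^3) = (k + t)/(5*k^2 - 6*k*t + t^2)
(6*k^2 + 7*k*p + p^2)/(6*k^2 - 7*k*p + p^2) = (6*k^2 + 7*k*p + p^2)/(6*k^2 - 7*k*p + p^2)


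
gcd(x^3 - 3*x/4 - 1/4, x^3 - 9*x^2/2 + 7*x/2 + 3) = x + 1/2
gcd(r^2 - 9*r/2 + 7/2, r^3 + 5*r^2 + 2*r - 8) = r - 1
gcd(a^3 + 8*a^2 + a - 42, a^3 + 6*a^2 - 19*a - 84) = a^2 + 10*a + 21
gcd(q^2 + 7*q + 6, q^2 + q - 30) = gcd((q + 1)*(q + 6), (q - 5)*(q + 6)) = q + 6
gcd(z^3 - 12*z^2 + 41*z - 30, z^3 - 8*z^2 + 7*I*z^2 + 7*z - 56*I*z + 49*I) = z - 1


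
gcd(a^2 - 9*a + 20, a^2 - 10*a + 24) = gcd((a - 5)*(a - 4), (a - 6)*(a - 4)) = a - 4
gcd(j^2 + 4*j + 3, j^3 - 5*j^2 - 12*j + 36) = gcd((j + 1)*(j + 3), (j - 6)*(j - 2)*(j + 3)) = j + 3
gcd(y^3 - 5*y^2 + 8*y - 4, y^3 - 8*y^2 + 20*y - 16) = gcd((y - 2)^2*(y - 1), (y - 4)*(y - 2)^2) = y^2 - 4*y + 4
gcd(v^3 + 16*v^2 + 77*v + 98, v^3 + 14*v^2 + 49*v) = v^2 + 14*v + 49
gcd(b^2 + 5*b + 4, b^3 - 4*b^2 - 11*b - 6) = b + 1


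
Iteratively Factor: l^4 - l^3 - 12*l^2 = (l + 3)*(l^3 - 4*l^2) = l*(l + 3)*(l^2 - 4*l) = l*(l - 4)*(l + 3)*(l)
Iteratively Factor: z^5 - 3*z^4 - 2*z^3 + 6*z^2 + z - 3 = (z + 1)*(z^4 - 4*z^3 + 2*z^2 + 4*z - 3) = (z - 3)*(z + 1)*(z^3 - z^2 - z + 1) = (z - 3)*(z + 1)^2*(z^2 - 2*z + 1) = (z - 3)*(z - 1)*(z + 1)^2*(z - 1)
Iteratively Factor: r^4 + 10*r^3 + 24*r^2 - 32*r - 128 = (r - 2)*(r^3 + 12*r^2 + 48*r + 64) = (r - 2)*(r + 4)*(r^2 + 8*r + 16) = (r - 2)*(r + 4)^2*(r + 4)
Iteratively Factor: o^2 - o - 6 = (o - 3)*(o + 2)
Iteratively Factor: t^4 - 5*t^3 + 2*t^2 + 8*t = (t - 4)*(t^3 - t^2 - 2*t) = (t - 4)*(t - 2)*(t^2 + t) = (t - 4)*(t - 2)*(t + 1)*(t)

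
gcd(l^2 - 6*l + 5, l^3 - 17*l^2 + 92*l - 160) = l - 5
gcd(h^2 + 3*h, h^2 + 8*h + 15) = h + 3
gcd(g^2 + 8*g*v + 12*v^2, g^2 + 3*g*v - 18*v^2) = g + 6*v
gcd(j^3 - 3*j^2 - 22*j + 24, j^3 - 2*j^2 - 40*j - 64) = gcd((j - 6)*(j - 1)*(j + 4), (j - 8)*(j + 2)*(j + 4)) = j + 4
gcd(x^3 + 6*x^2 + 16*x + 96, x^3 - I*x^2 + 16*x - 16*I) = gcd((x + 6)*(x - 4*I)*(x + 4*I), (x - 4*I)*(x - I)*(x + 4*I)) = x^2 + 16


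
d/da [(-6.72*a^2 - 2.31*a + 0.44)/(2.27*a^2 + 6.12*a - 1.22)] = (-35.8827*a^2 + 14.3992*a + 0.1254)/(5.1529*a^4 + 27.7848*a^3 + 31.9156*a^2 - 14.9328*a + 1.4884)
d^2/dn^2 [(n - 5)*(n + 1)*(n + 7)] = 6*n + 6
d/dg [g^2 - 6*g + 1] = 2*g - 6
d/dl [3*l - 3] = 3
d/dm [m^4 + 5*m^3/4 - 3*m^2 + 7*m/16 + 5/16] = 4*m^3 + 15*m^2/4 - 6*m + 7/16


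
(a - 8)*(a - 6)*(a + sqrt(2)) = a^3 - 14*a^2 + sqrt(2)*a^2 - 14*sqrt(2)*a + 48*a + 48*sqrt(2)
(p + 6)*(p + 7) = p^2 + 13*p + 42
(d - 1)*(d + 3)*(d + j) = d^3 + d^2*j + 2*d^2 + 2*d*j - 3*d - 3*j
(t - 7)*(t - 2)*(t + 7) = t^3 - 2*t^2 - 49*t + 98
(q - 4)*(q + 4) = q^2 - 16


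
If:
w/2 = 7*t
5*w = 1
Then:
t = 1/70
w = 1/5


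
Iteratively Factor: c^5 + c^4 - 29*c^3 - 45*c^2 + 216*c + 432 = (c + 3)*(c^4 - 2*c^3 - 23*c^2 + 24*c + 144) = (c - 4)*(c + 3)*(c^3 + 2*c^2 - 15*c - 36) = (c - 4)*(c + 3)^2*(c^2 - c - 12) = (c - 4)*(c + 3)^3*(c - 4)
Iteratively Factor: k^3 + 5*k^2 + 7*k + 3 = (k + 3)*(k^2 + 2*k + 1) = (k + 1)*(k + 3)*(k + 1)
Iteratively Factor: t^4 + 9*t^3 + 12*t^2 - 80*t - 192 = (t + 4)*(t^3 + 5*t^2 - 8*t - 48) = (t - 3)*(t + 4)*(t^2 + 8*t + 16) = (t - 3)*(t + 4)^2*(t + 4)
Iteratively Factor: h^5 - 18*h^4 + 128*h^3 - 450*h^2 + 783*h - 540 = (h - 4)*(h^4 - 14*h^3 + 72*h^2 - 162*h + 135) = (h - 5)*(h - 4)*(h^3 - 9*h^2 + 27*h - 27) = (h - 5)*(h - 4)*(h - 3)*(h^2 - 6*h + 9) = (h - 5)*(h - 4)*(h - 3)^2*(h - 3)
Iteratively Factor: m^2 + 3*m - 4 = (m - 1)*(m + 4)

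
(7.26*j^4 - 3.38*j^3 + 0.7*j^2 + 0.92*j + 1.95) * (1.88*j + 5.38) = 13.6488*j^5 + 32.7044*j^4 - 16.8684*j^3 + 5.4956*j^2 + 8.6156*j + 10.491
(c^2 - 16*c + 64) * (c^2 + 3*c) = c^4 - 13*c^3 + 16*c^2 + 192*c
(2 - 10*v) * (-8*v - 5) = 80*v^2 + 34*v - 10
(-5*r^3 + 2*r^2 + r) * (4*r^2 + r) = -20*r^5 + 3*r^4 + 6*r^3 + r^2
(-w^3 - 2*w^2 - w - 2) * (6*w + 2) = -6*w^4 - 14*w^3 - 10*w^2 - 14*w - 4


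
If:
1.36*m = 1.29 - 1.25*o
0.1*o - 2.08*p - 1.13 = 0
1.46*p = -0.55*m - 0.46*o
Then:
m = -9.16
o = 11.00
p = -0.01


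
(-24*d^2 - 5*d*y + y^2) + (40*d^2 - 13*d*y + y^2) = 16*d^2 - 18*d*y + 2*y^2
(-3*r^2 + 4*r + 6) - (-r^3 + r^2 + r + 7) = r^3 - 4*r^2 + 3*r - 1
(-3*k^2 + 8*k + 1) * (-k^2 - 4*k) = 3*k^4 + 4*k^3 - 33*k^2 - 4*k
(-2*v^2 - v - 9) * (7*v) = -14*v^3 - 7*v^2 - 63*v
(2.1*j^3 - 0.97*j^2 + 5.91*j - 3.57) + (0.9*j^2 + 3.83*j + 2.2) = 2.1*j^3 - 0.07*j^2 + 9.74*j - 1.37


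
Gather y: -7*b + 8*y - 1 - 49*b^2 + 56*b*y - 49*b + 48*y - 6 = -49*b^2 - 56*b + y*(56*b + 56) - 7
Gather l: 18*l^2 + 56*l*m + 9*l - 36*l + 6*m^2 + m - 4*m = 18*l^2 + l*(56*m - 27) + 6*m^2 - 3*m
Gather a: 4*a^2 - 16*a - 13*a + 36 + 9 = 4*a^2 - 29*a + 45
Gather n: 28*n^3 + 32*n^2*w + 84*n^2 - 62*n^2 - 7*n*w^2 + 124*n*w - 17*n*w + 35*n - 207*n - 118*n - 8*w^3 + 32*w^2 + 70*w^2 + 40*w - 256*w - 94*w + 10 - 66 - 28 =28*n^3 + n^2*(32*w + 22) + n*(-7*w^2 + 107*w - 290) - 8*w^3 + 102*w^2 - 310*w - 84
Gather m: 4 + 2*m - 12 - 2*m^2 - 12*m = -2*m^2 - 10*m - 8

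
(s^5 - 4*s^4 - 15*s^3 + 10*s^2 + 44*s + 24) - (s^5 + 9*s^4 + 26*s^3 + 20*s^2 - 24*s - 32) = -13*s^4 - 41*s^3 - 10*s^2 + 68*s + 56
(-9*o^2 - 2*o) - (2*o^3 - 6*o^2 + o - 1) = -2*o^3 - 3*o^2 - 3*o + 1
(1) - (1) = 0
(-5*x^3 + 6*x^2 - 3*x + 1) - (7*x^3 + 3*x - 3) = -12*x^3 + 6*x^2 - 6*x + 4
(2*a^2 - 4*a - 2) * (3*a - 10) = 6*a^3 - 32*a^2 + 34*a + 20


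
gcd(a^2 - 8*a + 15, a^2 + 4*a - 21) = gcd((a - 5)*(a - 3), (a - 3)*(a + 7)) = a - 3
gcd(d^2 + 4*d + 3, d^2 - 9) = d + 3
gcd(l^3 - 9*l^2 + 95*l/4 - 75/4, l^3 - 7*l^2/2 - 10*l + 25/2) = l - 5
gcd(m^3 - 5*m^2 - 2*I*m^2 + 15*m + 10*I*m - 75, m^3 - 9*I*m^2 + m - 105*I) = m^2 - 2*I*m + 15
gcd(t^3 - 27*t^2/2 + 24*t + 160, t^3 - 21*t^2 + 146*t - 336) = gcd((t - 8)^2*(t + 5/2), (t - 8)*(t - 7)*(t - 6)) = t - 8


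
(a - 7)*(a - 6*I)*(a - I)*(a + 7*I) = a^4 - 7*a^3 + 43*a^2 - 301*a - 42*I*a + 294*I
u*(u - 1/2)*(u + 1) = u^3 + u^2/2 - u/2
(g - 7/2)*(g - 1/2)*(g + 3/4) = g^3 - 13*g^2/4 - 5*g/4 + 21/16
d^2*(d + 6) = d^3 + 6*d^2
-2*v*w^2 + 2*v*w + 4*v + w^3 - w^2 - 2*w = (-2*v + w)*(w - 2)*(w + 1)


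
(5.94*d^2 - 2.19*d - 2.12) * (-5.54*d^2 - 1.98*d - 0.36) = -32.9076*d^4 + 0.3714*d^3 + 13.9426*d^2 + 4.986*d + 0.7632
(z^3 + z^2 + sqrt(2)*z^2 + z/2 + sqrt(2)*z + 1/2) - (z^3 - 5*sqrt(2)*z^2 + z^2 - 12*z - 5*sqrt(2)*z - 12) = 6*sqrt(2)*z^2 + 6*sqrt(2)*z + 25*z/2 + 25/2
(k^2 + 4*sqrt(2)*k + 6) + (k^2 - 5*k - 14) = 2*k^2 - 5*k + 4*sqrt(2)*k - 8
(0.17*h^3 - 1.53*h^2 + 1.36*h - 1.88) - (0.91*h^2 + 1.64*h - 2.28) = 0.17*h^3 - 2.44*h^2 - 0.28*h + 0.4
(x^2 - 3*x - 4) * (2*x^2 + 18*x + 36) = 2*x^4 + 12*x^3 - 26*x^2 - 180*x - 144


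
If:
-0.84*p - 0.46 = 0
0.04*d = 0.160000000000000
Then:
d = 4.00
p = -0.55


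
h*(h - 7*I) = h^2 - 7*I*h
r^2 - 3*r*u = r*(r - 3*u)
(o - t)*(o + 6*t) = o^2 + 5*o*t - 6*t^2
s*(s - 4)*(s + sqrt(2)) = s^3 - 4*s^2 + sqrt(2)*s^2 - 4*sqrt(2)*s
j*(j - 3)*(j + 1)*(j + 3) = j^4 + j^3 - 9*j^2 - 9*j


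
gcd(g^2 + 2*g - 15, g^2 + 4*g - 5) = g + 5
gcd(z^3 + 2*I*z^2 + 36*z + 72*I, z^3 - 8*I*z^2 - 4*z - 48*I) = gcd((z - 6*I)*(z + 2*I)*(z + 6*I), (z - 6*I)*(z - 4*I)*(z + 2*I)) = z^2 - 4*I*z + 12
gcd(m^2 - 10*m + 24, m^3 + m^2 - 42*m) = m - 6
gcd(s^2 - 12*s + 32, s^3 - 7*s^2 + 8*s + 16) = s - 4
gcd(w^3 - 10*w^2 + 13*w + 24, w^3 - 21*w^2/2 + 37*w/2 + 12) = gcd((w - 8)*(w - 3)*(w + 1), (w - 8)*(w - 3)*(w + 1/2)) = w^2 - 11*w + 24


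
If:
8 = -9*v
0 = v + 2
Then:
No Solution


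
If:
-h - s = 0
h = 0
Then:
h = 0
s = 0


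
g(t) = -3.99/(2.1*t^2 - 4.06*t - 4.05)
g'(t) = -3.99*(4.06 - 4.2*t)/(2.1*t^2 - 4.06*t - 4.05)^2 = (16.758*t - 16.1994)/(-2.1*t^2 + 4.06*t + 4.05)^2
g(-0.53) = 3.05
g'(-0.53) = -14.65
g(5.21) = -0.13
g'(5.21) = 0.07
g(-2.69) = -0.18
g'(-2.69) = -0.13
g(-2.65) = -0.19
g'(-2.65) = -0.13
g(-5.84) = -0.04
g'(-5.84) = -0.01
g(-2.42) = -0.22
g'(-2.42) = -0.17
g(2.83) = -3.12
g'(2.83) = 19.09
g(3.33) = -0.70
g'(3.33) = 1.21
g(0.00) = 0.99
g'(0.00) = -0.99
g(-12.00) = -0.01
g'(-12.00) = -0.00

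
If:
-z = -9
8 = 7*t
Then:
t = 8/7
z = 9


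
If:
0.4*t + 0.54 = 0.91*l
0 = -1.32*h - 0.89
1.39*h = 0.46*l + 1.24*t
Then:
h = -0.67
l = 0.22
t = -0.84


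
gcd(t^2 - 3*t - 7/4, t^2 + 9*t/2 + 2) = t + 1/2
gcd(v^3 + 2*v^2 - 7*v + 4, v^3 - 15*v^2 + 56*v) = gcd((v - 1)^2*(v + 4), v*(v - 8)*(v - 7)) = 1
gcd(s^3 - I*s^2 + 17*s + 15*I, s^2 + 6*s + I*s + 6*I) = s + I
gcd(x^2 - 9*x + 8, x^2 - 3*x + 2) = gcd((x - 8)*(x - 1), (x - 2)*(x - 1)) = x - 1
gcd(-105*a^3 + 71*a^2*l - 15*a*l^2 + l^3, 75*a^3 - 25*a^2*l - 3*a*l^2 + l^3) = 15*a^2 - 8*a*l + l^2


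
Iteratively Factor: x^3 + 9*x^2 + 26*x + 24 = (x + 4)*(x^2 + 5*x + 6) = (x + 3)*(x + 4)*(x + 2)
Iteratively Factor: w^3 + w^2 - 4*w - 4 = (w - 2)*(w^2 + 3*w + 2) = (w - 2)*(w + 2)*(w + 1)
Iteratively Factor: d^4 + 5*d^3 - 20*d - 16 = (d - 2)*(d^3 + 7*d^2 + 14*d + 8) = (d - 2)*(d + 4)*(d^2 + 3*d + 2) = (d - 2)*(d + 1)*(d + 4)*(d + 2)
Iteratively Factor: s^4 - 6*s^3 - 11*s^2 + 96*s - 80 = (s + 4)*(s^3 - 10*s^2 + 29*s - 20) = (s - 5)*(s + 4)*(s^2 - 5*s + 4) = (s - 5)*(s - 1)*(s + 4)*(s - 4)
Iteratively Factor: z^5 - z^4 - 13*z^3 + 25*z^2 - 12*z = (z + 4)*(z^4 - 5*z^3 + 7*z^2 - 3*z) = (z - 1)*(z + 4)*(z^3 - 4*z^2 + 3*z) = (z - 1)^2*(z + 4)*(z^2 - 3*z) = (z - 3)*(z - 1)^2*(z + 4)*(z)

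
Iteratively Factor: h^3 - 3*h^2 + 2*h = (h)*(h^2 - 3*h + 2) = h*(h - 1)*(h - 2)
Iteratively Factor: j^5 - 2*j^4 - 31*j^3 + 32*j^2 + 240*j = (j - 5)*(j^4 + 3*j^3 - 16*j^2 - 48*j) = j*(j - 5)*(j^3 + 3*j^2 - 16*j - 48) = j*(j - 5)*(j + 4)*(j^2 - j - 12) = j*(j - 5)*(j + 3)*(j + 4)*(j - 4)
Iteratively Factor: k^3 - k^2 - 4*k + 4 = (k + 2)*(k^2 - 3*k + 2) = (k - 2)*(k + 2)*(k - 1)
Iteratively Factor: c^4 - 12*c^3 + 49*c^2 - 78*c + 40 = (c - 5)*(c^3 - 7*c^2 + 14*c - 8) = (c - 5)*(c - 4)*(c^2 - 3*c + 2) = (c - 5)*(c - 4)*(c - 2)*(c - 1)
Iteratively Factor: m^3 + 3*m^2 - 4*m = (m + 4)*(m^2 - m) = m*(m + 4)*(m - 1)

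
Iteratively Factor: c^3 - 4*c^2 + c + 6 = (c - 3)*(c^2 - c - 2) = (c - 3)*(c + 1)*(c - 2)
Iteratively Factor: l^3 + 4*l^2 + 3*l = (l + 3)*(l^2 + l) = (l + 1)*(l + 3)*(l)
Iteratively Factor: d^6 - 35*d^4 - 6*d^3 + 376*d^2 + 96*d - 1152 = (d - 2)*(d^5 + 2*d^4 - 31*d^3 - 68*d^2 + 240*d + 576) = (d - 4)*(d - 2)*(d^4 + 6*d^3 - 7*d^2 - 96*d - 144) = (d - 4)*(d - 2)*(d + 3)*(d^3 + 3*d^2 - 16*d - 48) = (d - 4)^2*(d - 2)*(d + 3)*(d^2 + 7*d + 12) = (d - 4)^2*(d - 2)*(d + 3)*(d + 4)*(d + 3)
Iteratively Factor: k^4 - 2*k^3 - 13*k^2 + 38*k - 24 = (k - 3)*(k^3 + k^2 - 10*k + 8) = (k - 3)*(k + 4)*(k^2 - 3*k + 2) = (k - 3)*(k - 2)*(k + 4)*(k - 1)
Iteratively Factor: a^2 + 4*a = (a)*(a + 4)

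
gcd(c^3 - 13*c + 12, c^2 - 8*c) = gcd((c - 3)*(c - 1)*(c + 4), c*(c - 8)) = 1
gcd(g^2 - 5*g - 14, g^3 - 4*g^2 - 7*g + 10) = g + 2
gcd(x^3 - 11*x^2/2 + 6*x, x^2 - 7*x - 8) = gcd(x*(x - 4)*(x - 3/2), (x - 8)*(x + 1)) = 1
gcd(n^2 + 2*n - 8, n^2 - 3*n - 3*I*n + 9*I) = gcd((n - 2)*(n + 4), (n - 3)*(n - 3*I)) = 1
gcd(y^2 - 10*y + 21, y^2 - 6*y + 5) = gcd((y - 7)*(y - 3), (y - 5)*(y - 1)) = 1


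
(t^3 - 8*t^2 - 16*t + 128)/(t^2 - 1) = (t^3 - 8*t^2 - 16*t + 128)/(t^2 - 1)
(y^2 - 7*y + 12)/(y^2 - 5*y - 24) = (-y^2 + 7*y - 12)/(-y^2 + 5*y + 24)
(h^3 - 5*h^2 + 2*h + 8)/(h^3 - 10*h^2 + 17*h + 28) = (h - 2)/(h - 7)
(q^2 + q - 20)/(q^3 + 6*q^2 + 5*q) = (q - 4)/(q*(q + 1))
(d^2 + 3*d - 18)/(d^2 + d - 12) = (d + 6)/(d + 4)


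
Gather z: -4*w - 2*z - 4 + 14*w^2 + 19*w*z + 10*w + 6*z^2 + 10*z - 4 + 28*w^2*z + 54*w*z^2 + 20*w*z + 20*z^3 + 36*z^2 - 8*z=14*w^2 + 6*w + 20*z^3 + z^2*(54*w + 42) + z*(28*w^2 + 39*w) - 8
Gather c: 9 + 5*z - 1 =5*z + 8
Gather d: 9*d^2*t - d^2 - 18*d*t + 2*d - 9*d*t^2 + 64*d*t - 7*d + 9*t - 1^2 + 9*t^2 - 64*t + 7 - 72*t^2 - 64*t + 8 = d^2*(9*t - 1) + d*(-9*t^2 + 46*t - 5) - 63*t^2 - 119*t + 14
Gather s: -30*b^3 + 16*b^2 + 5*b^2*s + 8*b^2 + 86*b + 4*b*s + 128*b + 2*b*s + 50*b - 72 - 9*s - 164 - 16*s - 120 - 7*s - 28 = -30*b^3 + 24*b^2 + 264*b + s*(5*b^2 + 6*b - 32) - 384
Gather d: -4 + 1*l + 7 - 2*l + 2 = 5 - l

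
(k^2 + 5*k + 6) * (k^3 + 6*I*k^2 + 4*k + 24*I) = k^5 + 5*k^4 + 6*I*k^4 + 10*k^3 + 30*I*k^3 + 20*k^2 + 60*I*k^2 + 24*k + 120*I*k + 144*I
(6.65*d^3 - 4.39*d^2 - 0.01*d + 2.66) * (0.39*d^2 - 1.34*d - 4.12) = 2.5935*d^5 - 10.6231*d^4 - 21.5193*d^3 + 19.1376*d^2 - 3.5232*d - 10.9592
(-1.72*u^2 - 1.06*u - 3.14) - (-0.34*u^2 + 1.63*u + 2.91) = -1.38*u^2 - 2.69*u - 6.05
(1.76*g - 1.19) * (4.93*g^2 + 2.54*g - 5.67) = 8.6768*g^3 - 1.3963*g^2 - 13.0018*g + 6.7473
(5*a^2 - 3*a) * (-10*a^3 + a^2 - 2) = -50*a^5 + 35*a^4 - 3*a^3 - 10*a^2 + 6*a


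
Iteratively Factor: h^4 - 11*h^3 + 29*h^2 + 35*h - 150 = (h - 5)*(h^3 - 6*h^2 - h + 30) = (h - 5)*(h - 3)*(h^2 - 3*h - 10) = (h - 5)^2*(h - 3)*(h + 2)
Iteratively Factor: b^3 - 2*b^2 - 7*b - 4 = (b - 4)*(b^2 + 2*b + 1) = (b - 4)*(b + 1)*(b + 1)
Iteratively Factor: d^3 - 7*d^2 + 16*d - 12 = (d - 2)*(d^2 - 5*d + 6) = (d - 2)^2*(d - 3)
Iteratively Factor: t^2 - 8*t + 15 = (t - 5)*(t - 3)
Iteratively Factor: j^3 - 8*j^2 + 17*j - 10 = (j - 1)*(j^2 - 7*j + 10) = (j - 5)*(j - 1)*(j - 2)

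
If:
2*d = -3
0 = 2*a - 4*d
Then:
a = -3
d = -3/2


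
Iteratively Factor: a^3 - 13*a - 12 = (a + 3)*(a^2 - 3*a - 4) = (a + 1)*(a + 3)*(a - 4)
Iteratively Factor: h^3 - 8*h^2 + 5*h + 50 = (h - 5)*(h^2 - 3*h - 10) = (h - 5)*(h + 2)*(h - 5)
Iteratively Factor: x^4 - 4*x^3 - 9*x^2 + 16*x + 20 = (x - 2)*(x^3 - 2*x^2 - 13*x - 10) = (x - 2)*(x + 1)*(x^2 - 3*x - 10) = (x - 5)*(x - 2)*(x + 1)*(x + 2)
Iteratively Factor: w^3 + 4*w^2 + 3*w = (w)*(w^2 + 4*w + 3) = w*(w + 1)*(w + 3)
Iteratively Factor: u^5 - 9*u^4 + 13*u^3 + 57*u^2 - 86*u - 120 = (u + 1)*(u^4 - 10*u^3 + 23*u^2 + 34*u - 120) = (u - 3)*(u + 1)*(u^3 - 7*u^2 + 2*u + 40) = (u - 5)*(u - 3)*(u + 1)*(u^2 - 2*u - 8) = (u - 5)*(u - 4)*(u - 3)*(u + 1)*(u + 2)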